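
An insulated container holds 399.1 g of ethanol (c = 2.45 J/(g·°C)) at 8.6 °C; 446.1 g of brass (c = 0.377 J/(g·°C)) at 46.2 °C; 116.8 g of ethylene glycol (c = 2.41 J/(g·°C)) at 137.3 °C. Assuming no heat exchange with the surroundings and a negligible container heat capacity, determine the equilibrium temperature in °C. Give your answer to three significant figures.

Σ mᵢcᵢ(T − Tᵢ) = 0  ⇒  T = Σ mᵢcᵢTᵢ / Σ mᵢcᵢ
Σ mᵢcᵢ = 399.1×2.45 + 446.1×0.377 + 116.8×2.41 = 1427.4627
Σ mᵢcᵢTᵢ = 977.795×8.6 + 168.1797×46.2 + 281.488×137.3 = 54827
T = 54827 / 1427.4627 = 38.41 °C

T_f = 38.4 °C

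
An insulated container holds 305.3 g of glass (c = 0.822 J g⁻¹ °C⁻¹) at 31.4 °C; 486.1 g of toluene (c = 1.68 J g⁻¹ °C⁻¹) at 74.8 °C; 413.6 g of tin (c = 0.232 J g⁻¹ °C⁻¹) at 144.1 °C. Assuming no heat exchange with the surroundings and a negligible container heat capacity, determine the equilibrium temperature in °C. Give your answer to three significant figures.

Σ mᵢcᵢ(T − Tᵢ) = 0  ⇒  T = Σ mᵢcᵢTᵢ / Σ mᵢcᵢ
Σ mᵢcᵢ = 305.3×0.822 + 486.1×1.68 + 413.6×0.232 = 1163.5598
Σ mᵢcᵢTᵢ = 250.9566×31.4 + 816.648×74.8 + 95.9552×144.1 = 82792
T = 82792 / 1163.5598 = 71.15 °C

T_f = 71.2 °C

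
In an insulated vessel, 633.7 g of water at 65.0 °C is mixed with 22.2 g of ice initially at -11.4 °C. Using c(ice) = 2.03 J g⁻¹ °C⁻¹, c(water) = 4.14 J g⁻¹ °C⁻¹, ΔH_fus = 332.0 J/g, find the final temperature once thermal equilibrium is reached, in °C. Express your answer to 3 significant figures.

Heat to bring ice to 0 °C and melt it: q₁ = 22.2×2.03×11.4 + 22.2×332.0 = 7884.2 J
Heat the water can supply cooling to 0 °C: 633.7×4.14×65.0 = 170529 J > q₁, so all ice melts.
Energy balance: 633.7×4.14×(65.0 − T) = 7884.2 + 22.2×4.14×(T − 0)
2623.518(65.0 − T) = 7884.2 + 91.908 T
170529 − 7884.2 = 2715.426 T
T = 162644.8 / 2715.426 = 59.90 °C

T_f = 59.9 °C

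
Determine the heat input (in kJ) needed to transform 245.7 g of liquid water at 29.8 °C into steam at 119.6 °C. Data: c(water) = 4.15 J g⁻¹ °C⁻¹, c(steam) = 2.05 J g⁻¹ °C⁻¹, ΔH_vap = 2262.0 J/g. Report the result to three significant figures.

q1 (heat water 29.8→100.0 °C): 245.7 × 4.15 × 70.2 = 71580 J
q2 (vaporize at 100 °C): 245.7 × 2262.0 = 555773 J
q3 (heat steam 100.0→119.6 °C): 245.7 × 2.05 × 19.6 = 9872 J
Total: 71580 + 555773 + 9872 = 637225 J = 637 kJ

q = 637 kJ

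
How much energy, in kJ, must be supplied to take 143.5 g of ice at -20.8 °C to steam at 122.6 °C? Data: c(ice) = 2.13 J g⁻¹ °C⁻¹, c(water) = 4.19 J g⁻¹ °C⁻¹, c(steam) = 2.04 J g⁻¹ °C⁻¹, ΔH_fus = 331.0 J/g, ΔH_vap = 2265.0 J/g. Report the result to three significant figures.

q1 (heat ice -20.8→0.0 °C): 143.5 × 2.13 × 20.8 = 6358 J
q2 (melt at 0 °C): 143.5 × 331.0 = 47499 J
q3 (heat water 0.0→100.0 °C): 143.5 × 4.19 × 100.0 = 60127 J
q4 (vaporize at 100 °C): 143.5 × 2265.0 = 325028 J
q5 (heat steam 100.0→122.6 °C): 143.5 × 2.04 × 22.6 = 6616 J
Total: 6358 + 47499 + 60127 + 325028 + 6616 = 445628 J = 446 kJ

q = 446 kJ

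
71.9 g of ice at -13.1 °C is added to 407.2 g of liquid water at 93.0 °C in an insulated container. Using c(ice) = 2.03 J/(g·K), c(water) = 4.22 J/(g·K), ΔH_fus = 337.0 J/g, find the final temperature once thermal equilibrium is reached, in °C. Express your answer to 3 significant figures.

T_f = 66.1 °C

Heat to bring ice to 0 °C and melt it: q₁ = 71.9×2.03×13.1 + 71.9×337.0 = 26142 J
Heat the water can supply cooling to 0 °C: 407.2×4.22×93.0 = 159810 J > q₁, so all ice melts.
Energy balance: 407.2×4.22×(93.0 − T) = 26142 + 71.9×4.22×(T − 0)
1718.384(93.0 − T) = 26142 + 303.418 T
159810 − 26142 = 2021.802 T
T = 133668 / 2021.802 = 66.11 °C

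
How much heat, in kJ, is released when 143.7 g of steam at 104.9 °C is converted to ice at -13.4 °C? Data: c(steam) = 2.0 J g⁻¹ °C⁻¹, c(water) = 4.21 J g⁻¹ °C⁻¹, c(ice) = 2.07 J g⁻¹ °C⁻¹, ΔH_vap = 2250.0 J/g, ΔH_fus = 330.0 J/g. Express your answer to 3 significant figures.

q1 (cool steam 104.9→100 °C): 143.7 × 2.0 × 4.9 = 1408 J
q2 (condense at 100 °C): 143.7 × 2250.0 = 323325 J
q3 (cool water 100→0 °C): 143.7 × 4.21 × 100.0 = 60498 J
q4 (freeze at 0 °C): 143.7 × 330.0 = 47421 J
q5 (cool ice 0→-13.4 °C): 143.7 × 2.07 × 13.4 = 3986 J
Total: 1408 + 323325 + 60498 + 47421 + 3986 = 436638 J = 437 kJ

q = 437 kJ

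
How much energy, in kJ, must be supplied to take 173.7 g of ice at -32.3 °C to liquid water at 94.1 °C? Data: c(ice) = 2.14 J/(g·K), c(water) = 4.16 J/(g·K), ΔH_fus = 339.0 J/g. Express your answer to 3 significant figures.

q1 (heat ice -32.3→0.0 °C): 173.7 × 2.14 × 32.3 = 12006 J
q2 (melt at 0 °C): 173.7 × 339.0 = 58884 J
q3 (heat water 0.0→94.1 °C): 173.7 × 4.16 × 94.1 = 67996 J
Total: 12006 + 58884 + 67996 = 138886 J = 139 kJ

q = 139 kJ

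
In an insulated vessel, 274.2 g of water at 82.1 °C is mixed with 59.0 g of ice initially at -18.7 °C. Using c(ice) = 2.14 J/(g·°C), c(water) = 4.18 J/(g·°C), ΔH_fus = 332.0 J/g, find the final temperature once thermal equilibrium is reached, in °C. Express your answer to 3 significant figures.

Heat to bring ice to 0 °C and melt it: q₁ = 59.0×2.14×18.7 + 59.0×332.0 = 21949 J
Heat the water can supply cooling to 0 °C: 274.2×4.18×82.1 = 94099.4 J > q₁, so all ice melts.
Energy balance: 274.2×4.18×(82.1 − T) = 21949 + 59.0×4.18×(T − 0)
1146.156(82.1 − T) = 21949 + 246.62 T
94099.4 − 21949 = 1392.776 T
T = 72150.4 / 1392.776 = 51.80 °C

T_f = 51.8 °C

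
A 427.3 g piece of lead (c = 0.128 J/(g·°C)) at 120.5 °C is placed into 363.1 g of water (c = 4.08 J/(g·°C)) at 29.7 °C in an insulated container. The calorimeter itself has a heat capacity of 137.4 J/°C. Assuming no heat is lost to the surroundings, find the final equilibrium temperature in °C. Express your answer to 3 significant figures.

Heat lost by lead = heat gained by water + calorimeter.
(427.3)(0.128)(120.5 − T) = [(363.1)(4.08) + 137.4](T − 29.7)
54.6944 (120.5 − T) = 1618.848 (T − 29.7)
6590.7 − 54.6944 T = 1618.848 T − 48080
54670.7 = 1673.5424 T
T = 32.67 °C

T_f = 32.7 °C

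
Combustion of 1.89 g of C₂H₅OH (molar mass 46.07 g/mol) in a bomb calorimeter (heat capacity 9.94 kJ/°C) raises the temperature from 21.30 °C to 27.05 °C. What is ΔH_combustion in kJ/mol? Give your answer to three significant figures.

ΔT = 27.05 − 21.30 = 5.75 °C
q_cal = C_cal × ΔT = 9.94 × 5.75 = 57.155 kJ
n = 1.89 / 46.07 = 0.04102 mol
q_rxn = −q_cal = -57.155 kJ
ΔH = -57.155 / 0.04102 = -1393 kJ/mol

ΔH = -1390 kJ/mol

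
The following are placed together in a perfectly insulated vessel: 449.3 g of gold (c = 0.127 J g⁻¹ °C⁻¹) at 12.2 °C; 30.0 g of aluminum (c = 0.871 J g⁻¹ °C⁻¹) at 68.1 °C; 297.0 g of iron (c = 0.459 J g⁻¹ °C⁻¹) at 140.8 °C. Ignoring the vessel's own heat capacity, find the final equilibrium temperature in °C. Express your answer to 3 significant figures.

Σ mᵢcᵢ(T − Tᵢ) = 0  ⇒  T = Σ mᵢcᵢTᵢ / Σ mᵢcᵢ
Σ mᵢcᵢ = 449.3×0.127 + 30.0×0.871 + 297.0×0.459 = 219.5141
Σ mᵢcᵢTᵢ = 57.0611×12.2 + 26.13×68.1 + 136.323×140.8 = 21670
T = 21670 / 219.5141 = 98.72 °C

T_f = 98.7 °C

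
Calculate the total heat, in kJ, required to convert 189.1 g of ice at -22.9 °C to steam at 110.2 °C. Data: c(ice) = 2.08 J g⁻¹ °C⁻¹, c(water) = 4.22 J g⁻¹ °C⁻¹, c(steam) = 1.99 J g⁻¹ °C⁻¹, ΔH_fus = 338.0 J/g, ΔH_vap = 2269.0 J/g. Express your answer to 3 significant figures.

q = 586 kJ

q1 (heat ice -22.9→0.0 °C): 189.1 × 2.08 × 22.9 = 9007 J
q2 (melt at 0 °C): 189.1 × 338.0 = 63916 J
q3 (heat water 0.0→100.0 °C): 189.1 × 4.22 × 100.0 = 79800 J
q4 (vaporize at 100 °C): 189.1 × 2269.0 = 429068 J
q5 (heat steam 100.0→110.2 °C): 189.1 × 1.99 × 10.2 = 3838 J
Total: 9007 + 63916 + 79800 + 429068 + 3838 = 585629 J = 586 kJ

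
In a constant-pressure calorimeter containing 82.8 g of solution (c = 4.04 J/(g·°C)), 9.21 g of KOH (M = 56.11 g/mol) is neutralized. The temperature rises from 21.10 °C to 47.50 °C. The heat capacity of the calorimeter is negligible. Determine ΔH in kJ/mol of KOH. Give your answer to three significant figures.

|ΔT| = |47.50 − 21.10| = 26.40 °C
|q_surr| = (82.8 × 4.04) × 26.40 = 334.512 × 26.40 = 8831 J
n(KOH) = 9.21 / 56.11 = 0.1641 mol
Temperature rose, so q_rxn = −|q_surr| = -8.831 kJ
ΔH = q_rxn / n = -53.81 kJ/mol

ΔH = -53.8 kJ/mol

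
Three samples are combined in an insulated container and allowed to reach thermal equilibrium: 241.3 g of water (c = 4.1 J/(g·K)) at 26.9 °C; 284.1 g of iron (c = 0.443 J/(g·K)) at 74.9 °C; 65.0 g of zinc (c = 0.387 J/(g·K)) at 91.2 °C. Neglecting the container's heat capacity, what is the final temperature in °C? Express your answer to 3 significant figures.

T_f = 33.6 °C

Σ mᵢcᵢ(T − Tᵢ) = 0  ⇒  T = Σ mᵢcᵢTᵢ / Σ mᵢcᵢ
Σ mᵢcᵢ = 241.3×4.1 + 284.1×0.443 + 65.0×0.387 = 1140.3413
Σ mᵢcᵢTᵢ = 989.33×26.9 + 125.8563×74.9 + 25.155×91.2 = 38334
T = 38334 / 1140.3413 = 33.62 °C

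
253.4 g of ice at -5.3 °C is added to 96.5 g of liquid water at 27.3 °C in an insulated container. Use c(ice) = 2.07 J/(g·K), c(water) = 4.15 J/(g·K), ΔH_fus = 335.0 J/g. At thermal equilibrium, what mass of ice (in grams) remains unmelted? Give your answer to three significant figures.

m_ice remaining = 229 g

Heat to warm all ice to 0 °C: 253.4×2.07×5.3 = 2780.1 J
Heat released by water cooling to 0 °C: 96.5×4.15×27.3 = 10933 J
10933 J < 2780.1 + 253.4×335.0 = 87669.1 J, so not all ice melts; final T = 0 °C.
Heat left for melting: 10933 − 2780.1 = 8152.9 J
Mass melted = 8152.9 / 335.0 = 24.34 g
Ice remaining = 253.4 − 24.34 = 229.06 g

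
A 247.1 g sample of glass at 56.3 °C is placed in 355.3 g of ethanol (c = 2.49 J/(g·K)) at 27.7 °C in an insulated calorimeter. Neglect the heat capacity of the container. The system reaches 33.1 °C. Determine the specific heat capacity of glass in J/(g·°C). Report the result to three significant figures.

c = 0.833 J/(g·°C)

q_gained = (355.3 × 2.49) × (33.1 − 27.7) = 4777 J
q_lost = 247.1 × c × (56.3 − 33.1) = 5732.72 c
Set equal: c = 4777 / 5732.72 = 0.833 J/(g·°C)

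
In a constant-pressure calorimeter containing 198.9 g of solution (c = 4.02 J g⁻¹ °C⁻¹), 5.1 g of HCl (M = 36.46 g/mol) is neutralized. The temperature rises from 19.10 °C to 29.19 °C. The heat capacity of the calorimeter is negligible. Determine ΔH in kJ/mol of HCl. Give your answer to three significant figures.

ΔH = -57.7 kJ/mol

|ΔT| = |29.19 − 19.10| = 10.09 °C
|q_surr| = (198.9 × 4.02) × 10.09 = 799.578 × 10.09 = 8068 J
n(HCl) = 5.1 / 36.46 = 0.1399 mol
Temperature rose, so q_rxn = −|q_surr| = -8.068 kJ
ΔH = q_rxn / n = -57.67 kJ/mol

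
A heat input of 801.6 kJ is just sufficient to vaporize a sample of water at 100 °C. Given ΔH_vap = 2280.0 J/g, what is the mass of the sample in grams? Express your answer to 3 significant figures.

m = q / ΔH_vap = 801600 J / 2280.0 J/g = 352 g

m = 352 g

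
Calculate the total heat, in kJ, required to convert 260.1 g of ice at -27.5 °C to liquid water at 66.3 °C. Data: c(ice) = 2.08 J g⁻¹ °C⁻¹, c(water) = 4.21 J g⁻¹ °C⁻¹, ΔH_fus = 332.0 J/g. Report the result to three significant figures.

q1 (heat ice -27.5→0.0 °C): 260.1 × 2.08 × 27.5 = 14878 J
q2 (melt at 0 °C): 260.1 × 332.0 = 86353 J
q3 (heat water 0.0→66.3 °C): 260.1 × 4.21 × 66.3 = 72600 J
Total: 14878 + 86353 + 72600 = 173831 J = 174 kJ

q = 174 kJ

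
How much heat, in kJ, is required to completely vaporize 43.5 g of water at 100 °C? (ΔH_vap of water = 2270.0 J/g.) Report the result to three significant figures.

q = 98.7 kJ

q = m × ΔH_vap = 43.5 × 2270.0 = 98745 J = 98.7 kJ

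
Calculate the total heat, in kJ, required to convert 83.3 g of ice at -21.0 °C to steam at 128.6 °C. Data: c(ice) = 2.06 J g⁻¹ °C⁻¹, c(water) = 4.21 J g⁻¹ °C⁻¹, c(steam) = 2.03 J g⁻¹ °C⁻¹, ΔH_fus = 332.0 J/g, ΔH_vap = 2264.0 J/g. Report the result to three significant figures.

q = 260 kJ

q1 (heat ice -21.0→0.0 °C): 83.3 × 2.06 × 21.0 = 3604 J
q2 (melt at 0 °C): 83.3 × 332.0 = 27656 J
q3 (heat water 0.0→100.0 °C): 83.3 × 4.21 × 100.0 = 35069 J
q4 (vaporize at 100 °C): 83.3 × 2264.0 = 188591 J
q5 (heat steam 100.0→128.6 °C): 83.3 × 2.03 × 28.6 = 4836 J
Total: 3604 + 27656 + 35069 + 188591 + 4836 = 259756 J = 260 kJ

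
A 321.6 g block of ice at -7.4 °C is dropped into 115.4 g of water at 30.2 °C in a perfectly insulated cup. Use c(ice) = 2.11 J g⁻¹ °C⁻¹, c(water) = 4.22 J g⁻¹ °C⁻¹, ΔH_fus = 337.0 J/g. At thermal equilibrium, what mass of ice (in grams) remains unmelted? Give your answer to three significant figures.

Heat to warm all ice to 0 °C: 321.6×2.11×7.4 = 5021.5 J
Heat released by water cooling to 0 °C: 115.4×4.22×30.2 = 14707 J
14707 J < 5021.5 + 321.6×337.0 = 113400.7 J, so not all ice melts; final T = 0 °C.
Heat left for melting: 14707 − 5021.5 = 9685.5 J
Mass melted = 9685.5 / 337.0 = 28.74 g
Ice remaining = 321.6 − 28.74 = 292.86 g

m_ice remaining = 293 g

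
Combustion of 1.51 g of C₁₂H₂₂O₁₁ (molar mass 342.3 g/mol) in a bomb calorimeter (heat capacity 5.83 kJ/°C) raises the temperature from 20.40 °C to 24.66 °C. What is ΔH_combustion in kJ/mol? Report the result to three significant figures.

ΔT = 24.66 − 20.40 = 4.26 °C
q_cal = C_cal × ΔT = 5.83 × 4.26 = 24.8358 kJ
n = 1.51 / 342.3 = 0.004411 mol
q_rxn = −q_cal = -24.8358 kJ
ΔH = -24.8358 / 0.004411 = -5630 kJ/mol

ΔH = -5630 kJ/mol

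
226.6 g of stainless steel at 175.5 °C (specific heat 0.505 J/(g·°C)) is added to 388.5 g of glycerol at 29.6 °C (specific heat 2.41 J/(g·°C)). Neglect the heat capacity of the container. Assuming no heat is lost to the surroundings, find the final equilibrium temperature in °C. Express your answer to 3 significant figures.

Heat lost by stainless steel = heat gained by glycerol.
(226.6)(0.505)(175.5 − T) = (388.5)(2.41)(T − 29.6)
114.433 (175.5 − T) = 936.285 (T − 29.6)
20083 − 114.433 T = 936.285 T − 27714
47797 = 1050.718 T
T = 45.49 °C

T_f = 45.5 °C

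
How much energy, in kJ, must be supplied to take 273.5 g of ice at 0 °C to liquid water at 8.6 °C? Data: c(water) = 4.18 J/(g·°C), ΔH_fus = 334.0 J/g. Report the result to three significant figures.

q = 101 kJ

q1 (melt at 0 °C): 273.5 × 334.0 = 91349 J
q2 (heat water 0.0→8.6 °C): 273.5 × 4.18 × 8.6 = 9832 J
Total: 91349 + 9832 = 101181 J = 101 kJ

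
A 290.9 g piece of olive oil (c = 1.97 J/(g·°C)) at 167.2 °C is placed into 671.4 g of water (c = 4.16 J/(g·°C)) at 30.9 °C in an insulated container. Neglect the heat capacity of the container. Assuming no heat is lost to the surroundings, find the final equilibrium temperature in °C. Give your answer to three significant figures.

T_f = 54.1 °C

Heat lost by olive oil = heat gained by water.
(290.9)(1.97)(167.2 − T) = (671.4)(4.16)(T − 30.9)
573.073 (167.2 − T) = 2793.024 (T − 30.9)
95818 − 573.073 T = 2793.024 T − 86304
182122 = 3366.097 T
T = 54.10 °C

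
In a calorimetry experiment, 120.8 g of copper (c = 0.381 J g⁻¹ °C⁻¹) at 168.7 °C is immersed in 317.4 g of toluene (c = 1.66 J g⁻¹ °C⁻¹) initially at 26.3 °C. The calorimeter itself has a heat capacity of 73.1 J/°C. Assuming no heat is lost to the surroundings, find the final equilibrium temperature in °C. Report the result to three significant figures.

Heat lost by copper = heat gained by toluene + calorimeter.
(120.8)(0.381)(168.7 − T) = [(317.4)(1.66) + 73.1](T − 26.3)
46.0248 (168.7 − T) = 599.984 (T − 26.3)
7764.4 − 46.0248 T = 599.984 T − 15780
23544.4 = 646.0088 T
T = 36.446 °C

T_f = 36.4 °C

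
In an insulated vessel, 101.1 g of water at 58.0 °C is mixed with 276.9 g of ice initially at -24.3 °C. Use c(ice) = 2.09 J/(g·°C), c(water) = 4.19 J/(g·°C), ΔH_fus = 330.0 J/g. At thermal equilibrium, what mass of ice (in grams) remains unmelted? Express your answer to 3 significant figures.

Heat to warm all ice to 0 °C: 276.9×2.09×24.3 = 14063 J
Heat released by water cooling to 0 °C: 101.1×4.19×58.0 = 24569 J
24569 J < 14063 + 276.9×330.0 = 105440 J, so not all ice melts; final T = 0 °C.
Heat left for melting: 24569 − 14063 = 10506 J
Mass melted = 10506 / 330.0 = 31.84 g
Ice remaining = 276.9 − 31.84 = 245.06 g

m_ice remaining = 245 g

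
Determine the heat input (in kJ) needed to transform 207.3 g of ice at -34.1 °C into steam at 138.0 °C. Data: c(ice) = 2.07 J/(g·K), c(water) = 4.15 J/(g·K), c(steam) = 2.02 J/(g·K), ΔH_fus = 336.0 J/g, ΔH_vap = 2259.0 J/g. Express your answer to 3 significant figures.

q = 655 kJ

q1 (heat ice -34.1→0.0 °C): 207.3 × 2.07 × 34.1 = 14633 J
q2 (melt at 0 °C): 207.3 × 336.0 = 69653 J
q3 (heat water 0.0→100.0 °C): 207.3 × 4.15 × 100.0 = 86030 J
q4 (vaporize at 100 °C): 207.3 × 2259.0 = 468291 J
q5 (heat steam 100.0→138.0 °C): 207.3 × 2.02 × 38.0 = 15912 J
Total: 14633 + 69653 + 86030 + 468291 + 15912 = 654519 J = 655 kJ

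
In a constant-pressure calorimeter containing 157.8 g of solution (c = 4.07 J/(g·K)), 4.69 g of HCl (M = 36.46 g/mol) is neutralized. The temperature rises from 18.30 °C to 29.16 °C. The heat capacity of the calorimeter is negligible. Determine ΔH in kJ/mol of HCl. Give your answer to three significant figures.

ΔH = -54.2 kJ/mol

|ΔT| = |29.16 − 18.30| = 10.86 °C
|q_surr| = (157.8 × 4.07) × 10.86 = 642.246 × 10.86 = 6975 J
n(HCl) = 4.69 / 36.46 = 0.1286 mol
Temperature rose, so q_rxn = −|q_surr| = -6.975 kJ
ΔH = q_rxn / n = -54.24 kJ/mol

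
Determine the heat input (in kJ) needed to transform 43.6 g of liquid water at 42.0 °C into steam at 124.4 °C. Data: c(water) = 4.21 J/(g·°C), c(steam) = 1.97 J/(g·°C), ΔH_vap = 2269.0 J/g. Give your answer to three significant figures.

q1 (heat water 42.0→100.0 °C): 43.6 × 4.21 × 58.0 = 10646 J
q2 (vaporize at 100 °C): 43.6 × 2269.0 = 98928 J
q3 (heat steam 100.0→124.4 °C): 43.6 × 1.97 × 24.4 = 2096 J
Total: 10646 + 98928 + 2096 = 111670 J = 112 kJ

q = 112 kJ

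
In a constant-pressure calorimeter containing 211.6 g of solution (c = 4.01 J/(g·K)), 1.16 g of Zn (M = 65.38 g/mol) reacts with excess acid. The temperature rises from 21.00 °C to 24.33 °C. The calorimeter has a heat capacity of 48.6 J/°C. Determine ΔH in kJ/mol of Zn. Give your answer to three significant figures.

ΔH = -168 kJ/mol

|ΔT| = |24.33 − 21.00| = 3.33 °C
|q_surr| = (211.6 × 4.01 + 48.6) × 3.33 = 897.116 × 3.33 = 2987 J
n(Zn) = 1.16 / 65.38 = 0.01774 mol
Temperature rose, so q_rxn = −|q_surr| = -2.987 kJ
ΔH = q_rxn / n = -168.4 kJ/mol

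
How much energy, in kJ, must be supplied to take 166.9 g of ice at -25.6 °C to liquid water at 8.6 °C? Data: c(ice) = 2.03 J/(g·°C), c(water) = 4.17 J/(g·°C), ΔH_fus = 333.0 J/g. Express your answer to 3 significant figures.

q1 (heat ice -25.6→0.0 °C): 166.9 × 2.03 × 25.6 = 8673 J
q2 (melt at 0 °C): 166.9 × 333.0 = 55578 J
q3 (heat water 0.0→8.6 °C): 166.9 × 4.17 × 8.6 = 5985 J
Total: 8673 + 55578 + 5985 = 70236 J = 70.2 kJ

q = 70.2 kJ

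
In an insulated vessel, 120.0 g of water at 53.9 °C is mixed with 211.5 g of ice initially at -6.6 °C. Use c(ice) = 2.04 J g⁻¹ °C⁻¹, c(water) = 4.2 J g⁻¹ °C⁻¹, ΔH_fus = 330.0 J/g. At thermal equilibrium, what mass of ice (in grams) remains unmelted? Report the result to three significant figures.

Heat to warm all ice to 0 °C: 211.5×2.04×6.6 = 2847.6 J
Heat released by water cooling to 0 °C: 120.0×4.2×53.9 = 27166 J
27166 J < 2847.6 + 211.5×330.0 = 72642.6 J, so not all ice melts; final T = 0 °C.
Heat left for melting: 27166 − 2847.6 = 24318.4 J
Mass melted = 24318.4 / 330.0 = 73.69 g
Ice remaining = 211.5 − 73.69 = 137.81 g

m_ice remaining = 138 g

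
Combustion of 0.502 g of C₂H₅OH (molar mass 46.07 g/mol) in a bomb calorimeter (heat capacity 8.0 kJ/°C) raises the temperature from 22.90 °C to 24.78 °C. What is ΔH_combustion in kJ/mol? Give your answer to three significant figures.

ΔT = 24.78 − 22.90 = 1.88 °C
q_cal = C_cal × ΔT = 8.0 × 1.88 = 15.04 kJ
n = 0.502 / 46.07 = 0.01090 mol
q_rxn = −q_cal = -15.04 kJ
ΔH = -15.04 / 0.01090 = -1380 kJ/mol

ΔH = -1380 kJ/mol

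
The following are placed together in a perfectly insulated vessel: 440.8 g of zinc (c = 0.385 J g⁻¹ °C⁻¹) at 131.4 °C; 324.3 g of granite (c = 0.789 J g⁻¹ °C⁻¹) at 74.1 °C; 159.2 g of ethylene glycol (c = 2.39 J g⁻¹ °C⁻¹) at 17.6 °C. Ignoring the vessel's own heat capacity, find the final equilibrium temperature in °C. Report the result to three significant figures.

Σ mᵢcᵢ(T − Tᵢ) = 0  ⇒  T = Σ mᵢcᵢTᵢ / Σ mᵢcᵢ
Σ mᵢcᵢ = 440.8×0.385 + 324.3×0.789 + 159.2×2.39 = 806.0687
Σ mᵢcᵢTᵢ = 169.708×131.4 + 255.8727×74.1 + 380.488×17.6 = 47956
T = 47956 / 806.0687 = 59.49 °C

T_f = 59.5 °C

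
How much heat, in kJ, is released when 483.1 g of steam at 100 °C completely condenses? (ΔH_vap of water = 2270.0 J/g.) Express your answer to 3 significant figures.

q = 1100 kJ

q = m × ΔH_vap = 483.1 × 2270.0 = 1097000 J = 1100 kJ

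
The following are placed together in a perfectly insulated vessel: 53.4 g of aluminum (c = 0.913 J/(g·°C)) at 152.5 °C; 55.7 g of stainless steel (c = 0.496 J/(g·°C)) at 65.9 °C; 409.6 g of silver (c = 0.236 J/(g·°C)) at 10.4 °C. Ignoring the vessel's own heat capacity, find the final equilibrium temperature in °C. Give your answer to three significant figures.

T_f = 59.3 °C

Σ mᵢcᵢ(T − Tᵢ) = 0  ⇒  T = Σ mᵢcᵢTᵢ / Σ mᵢcᵢ
Σ mᵢcᵢ = 53.4×0.913 + 55.7×0.496 + 409.6×0.236 = 173.0470
Σ mᵢcᵢTᵢ = 48.7542×152.5 + 27.6272×65.9 + 96.6656×10.4 = 10261
T = 10261 / 173.0470 = 59.30 °C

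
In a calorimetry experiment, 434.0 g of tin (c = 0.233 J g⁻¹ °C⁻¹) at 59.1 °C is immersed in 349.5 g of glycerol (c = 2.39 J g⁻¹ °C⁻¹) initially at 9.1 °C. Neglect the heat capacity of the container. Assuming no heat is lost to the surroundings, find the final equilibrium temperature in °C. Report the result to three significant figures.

T_f = 14.5 °C

Heat lost by tin = heat gained by glycerol.
(434.0)(0.233)(59.1 − T) = (349.5)(2.39)(T − 9.1)
101.122 (59.1 − T) = 835.305 (T − 9.1)
5976.3 − 101.122 T = 835.305 T − 7601.3
13577.6 = 936.427 T
T = 14.50 °C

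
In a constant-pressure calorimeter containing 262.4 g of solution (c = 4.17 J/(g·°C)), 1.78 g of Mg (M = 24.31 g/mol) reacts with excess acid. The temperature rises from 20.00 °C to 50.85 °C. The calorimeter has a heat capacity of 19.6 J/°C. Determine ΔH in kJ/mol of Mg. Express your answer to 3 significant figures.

|ΔT| = |50.85 − 20.00| = 30.85 °C
|q_surr| = (262.4 × 4.17 + 19.6) × 30.85 = 1113.808 × 30.85 = 34360 J
n(Mg) = 1.78 / 24.31 = 0.07322 mol
Temperature rose, so q_rxn = −|q_surr| = -34.36 kJ
ΔH = q_rxn / n = -469.3 kJ/mol

ΔH = -469 kJ/mol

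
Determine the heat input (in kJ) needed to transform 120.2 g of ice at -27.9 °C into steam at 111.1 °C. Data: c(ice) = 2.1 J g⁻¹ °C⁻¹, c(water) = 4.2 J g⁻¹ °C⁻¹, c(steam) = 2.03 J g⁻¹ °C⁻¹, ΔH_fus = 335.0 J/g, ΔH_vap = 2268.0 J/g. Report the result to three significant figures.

q = 373 kJ

q1 (heat ice -27.9→0.0 °C): 120.2 × 2.1 × 27.9 = 7043 J
q2 (melt at 0 °C): 120.2 × 335.0 = 40267 J
q3 (heat water 0.0→100.0 °C): 120.2 × 4.2 × 100.0 = 50484 J
q4 (vaporize at 100 °C): 120.2 × 2268.0 = 272614 J
q5 (heat steam 100.0→111.1 °C): 120.2 × 2.03 × 11.1 = 2708 J
Total: 7043 + 40267 + 50484 + 272614 + 2708 = 373116 J = 373 kJ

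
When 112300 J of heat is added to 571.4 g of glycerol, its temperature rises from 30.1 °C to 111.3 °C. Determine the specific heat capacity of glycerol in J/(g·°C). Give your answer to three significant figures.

c = q / (m ΔT) = 112300 / (571.4 × 81.2)
c = 112300 / 46397.68 = 2.42 J/(g·°C)

c = 2.42 J/(g·°C)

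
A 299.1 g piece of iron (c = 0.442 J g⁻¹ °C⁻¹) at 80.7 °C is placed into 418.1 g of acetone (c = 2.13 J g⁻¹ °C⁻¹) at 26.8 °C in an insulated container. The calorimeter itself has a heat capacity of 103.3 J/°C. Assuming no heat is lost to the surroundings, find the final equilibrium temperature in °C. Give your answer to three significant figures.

T_f = 33.1 °C

Heat lost by iron = heat gained by acetone + calorimeter.
(299.1)(0.442)(80.7 − T) = [(418.1)(2.13) + 103.3](T − 26.8)
132.2022 (80.7 − T) = 993.853 (T − 26.8)
10669 − 132.2022 T = 993.853 T − 26635
37304 = 1126.0552 T
T = 33.13 °C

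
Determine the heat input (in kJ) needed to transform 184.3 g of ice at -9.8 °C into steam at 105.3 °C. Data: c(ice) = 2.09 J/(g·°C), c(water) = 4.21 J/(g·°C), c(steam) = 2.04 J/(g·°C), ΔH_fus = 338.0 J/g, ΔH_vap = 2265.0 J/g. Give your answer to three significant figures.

q = 563 kJ

q1 (heat ice -9.8→0.0 °C): 184.3 × 2.09 × 9.8 = 3775 J
q2 (melt at 0 °C): 184.3 × 338.0 = 62293 J
q3 (heat water 0.0→100.0 °C): 184.3 × 4.21 × 100.0 = 77590 J
q4 (vaporize at 100 °C): 184.3 × 2265.0 = 417440 J
q5 (heat steam 100.0→105.3 °C): 184.3 × 2.04 × 5.3 = 1993 J
Total: 3775 + 62293 + 77590 + 417440 + 1993 = 563091 J = 563 kJ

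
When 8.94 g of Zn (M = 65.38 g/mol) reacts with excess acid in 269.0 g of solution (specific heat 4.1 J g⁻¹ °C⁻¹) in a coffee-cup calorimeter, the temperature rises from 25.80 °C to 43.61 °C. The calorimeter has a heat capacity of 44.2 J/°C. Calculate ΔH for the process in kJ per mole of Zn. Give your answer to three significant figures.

ΔH = -149 kJ/mol

|ΔT| = |43.61 − 25.80| = 17.81 °C
|q_surr| = (269.0 × 4.1 + 44.2) × 17.81 = 1147.1 × 17.81 = 20430 J
n(Zn) = 8.94 / 65.38 = 0.1367 mol
Temperature rose, so q_rxn = −|q_surr| = -20.43 kJ
ΔH = q_rxn / n = -149.45 kJ/mol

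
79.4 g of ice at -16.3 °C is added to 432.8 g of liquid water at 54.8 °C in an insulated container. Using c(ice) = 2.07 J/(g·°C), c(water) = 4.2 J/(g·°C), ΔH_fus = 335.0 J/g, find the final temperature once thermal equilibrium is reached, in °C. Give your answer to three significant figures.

T_f = 32.7 °C

Heat to bring ice to 0 °C and melt it: q₁ = 79.4×2.07×16.3 + 79.4×335.0 = 29278 J
Heat the water can supply cooling to 0 °C: 432.8×4.2×54.8 = 99613.2 J > q₁, so all ice melts.
Energy balance: 432.8×4.2×(54.8 − T) = 29278 + 79.4×4.2×(T − 0)
1817.76(54.8 − T) = 29278 + 333.48 T
99613.2 − 29278 = 2151.24 T
T = 70335.2 / 2151.24 = 32.70 °C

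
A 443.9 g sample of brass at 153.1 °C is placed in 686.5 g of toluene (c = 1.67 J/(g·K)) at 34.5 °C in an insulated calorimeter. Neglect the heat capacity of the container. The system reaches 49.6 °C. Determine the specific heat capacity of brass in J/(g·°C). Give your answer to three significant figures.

q_gained = (686.5 × 1.67) × (49.6 − 34.5) = 17310 J
q_lost = 443.9 × c × (153.1 − 49.6) = 45943.65 c
Set equal: c = 17310 / 45943.65 = 0.377 J/(g·°C)

c = 0.377 J/(g·°C)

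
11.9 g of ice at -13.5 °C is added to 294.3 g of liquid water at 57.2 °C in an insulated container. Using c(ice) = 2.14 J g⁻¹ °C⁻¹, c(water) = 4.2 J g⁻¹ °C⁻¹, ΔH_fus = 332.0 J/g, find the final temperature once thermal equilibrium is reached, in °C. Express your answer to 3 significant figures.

T_f = 51.6 °C

Heat to bring ice to 0 °C and melt it: q₁ = 11.9×2.14×13.5 + 11.9×332.0 = 4294.6 J
Heat the water can supply cooling to 0 °C: 294.3×4.2×57.2 = 70702.6 J > q₁, so all ice melts.
Energy balance: 294.3×4.2×(57.2 − T) = 4294.6 + 11.9×4.2×(T − 0)
1236.06(57.2 − T) = 4294.6 + 49.98 T
70702.6 − 4294.6 = 1286.04 T
T = 66408.0 / 1286.04 = 51.64 °C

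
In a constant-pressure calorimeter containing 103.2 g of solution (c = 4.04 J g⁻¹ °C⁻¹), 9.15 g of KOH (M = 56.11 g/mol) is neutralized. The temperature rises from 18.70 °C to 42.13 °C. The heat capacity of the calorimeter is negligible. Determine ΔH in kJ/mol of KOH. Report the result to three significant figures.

|ΔT| = |42.13 − 18.70| = 23.43 °C
|q_surr| = (103.2 × 4.04) × 23.43 = 416.928 × 23.43 = 9769 J
n(KOH) = 9.15 / 56.11 = 0.1631 mol
Temperature rose, so q_rxn = −|q_surr| = -9.769 kJ
ΔH = q_rxn / n = -59.90 kJ/mol

ΔH = -59.9 kJ/mol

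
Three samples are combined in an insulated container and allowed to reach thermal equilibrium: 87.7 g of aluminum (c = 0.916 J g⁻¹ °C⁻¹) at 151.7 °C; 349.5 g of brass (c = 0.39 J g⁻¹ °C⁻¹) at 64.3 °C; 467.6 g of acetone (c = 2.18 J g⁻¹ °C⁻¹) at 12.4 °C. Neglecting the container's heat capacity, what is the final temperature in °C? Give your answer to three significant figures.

Σ mᵢcᵢ(T − Tᵢ) = 0  ⇒  T = Σ mᵢcᵢTᵢ / Σ mᵢcᵢ
Σ mᵢcᵢ = 87.7×0.916 + 349.5×0.39 + 467.6×2.18 = 1236.0062
Σ mᵢcᵢTᵢ = 80.3332×151.7 + 136.305×64.3 + 1019.368×12.4 = 33591
T = 33591 / 1236.0062 = 27.18 °C

T_f = 27.2 °C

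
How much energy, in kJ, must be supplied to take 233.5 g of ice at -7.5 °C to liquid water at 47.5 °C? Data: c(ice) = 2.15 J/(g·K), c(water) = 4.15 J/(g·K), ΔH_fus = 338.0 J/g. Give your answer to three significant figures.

q1 (heat ice -7.5→0.0 °C): 233.5 × 2.15 × 7.5 = 3765 J
q2 (melt at 0 °C): 233.5 × 338.0 = 78923 J
q3 (heat water 0.0→47.5 °C): 233.5 × 4.15 × 47.5 = 46029 J
Total: 3765 + 78923 + 46029 = 128717 J = 129 kJ

q = 129 kJ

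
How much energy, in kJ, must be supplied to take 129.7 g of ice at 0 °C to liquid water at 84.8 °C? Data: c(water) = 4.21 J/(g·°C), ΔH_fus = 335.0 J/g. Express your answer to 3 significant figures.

q = 89.8 kJ

q1 (melt at 0 °C): 129.7 × 335.0 = 43450 J
q2 (heat water 0.0→84.8 °C): 129.7 × 4.21 × 84.8 = 46304 J
Total: 43450 + 46304 = 89754 J = 89.8 kJ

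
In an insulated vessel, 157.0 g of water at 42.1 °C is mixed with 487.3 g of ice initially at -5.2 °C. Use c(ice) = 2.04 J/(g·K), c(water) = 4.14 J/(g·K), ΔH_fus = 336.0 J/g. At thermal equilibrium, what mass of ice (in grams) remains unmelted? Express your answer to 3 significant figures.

Heat to warm all ice to 0 °C: 487.3×2.04×5.2 = 5169.3 J
Heat released by water cooling to 0 °C: 157.0×4.14×42.1 = 27364 J
27364 J < 5169.3 + 487.3×336.0 = 168902.1 J, so not all ice melts; final T = 0 °C.
Heat left for melting: 27364 − 5169.3 = 22194.7 J
Mass melted = 22194.7 / 336.0 = 66.06 g
Ice remaining = 487.3 − 66.06 = 421.24 g

m_ice remaining = 421 g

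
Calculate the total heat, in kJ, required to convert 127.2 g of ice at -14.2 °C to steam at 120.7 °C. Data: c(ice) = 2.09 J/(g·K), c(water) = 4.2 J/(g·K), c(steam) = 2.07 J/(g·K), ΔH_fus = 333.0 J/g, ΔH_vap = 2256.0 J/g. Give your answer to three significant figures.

q1 (heat ice -14.2→0.0 °C): 127.2 × 2.09 × 14.2 = 3775 J
q2 (melt at 0 °C): 127.2 × 333.0 = 42358 J
q3 (heat water 0.0→100.0 °C): 127.2 × 4.2 × 100.0 = 53424 J
q4 (vaporize at 100 °C): 127.2 × 2256.0 = 286963 J
q5 (heat steam 100.0→120.7 °C): 127.2 × 2.07 × 20.7 = 5450 J
Total: 3775 + 42358 + 53424 + 286963 + 5450 = 391970 J = 392 kJ

q = 392 kJ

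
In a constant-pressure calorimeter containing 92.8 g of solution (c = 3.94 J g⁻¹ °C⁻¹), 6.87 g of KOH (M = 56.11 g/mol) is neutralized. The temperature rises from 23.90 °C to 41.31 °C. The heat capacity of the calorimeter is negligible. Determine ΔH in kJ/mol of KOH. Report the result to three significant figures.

ΔH = -52.0 kJ/mol

|ΔT| = |41.31 − 23.90| = 17.41 °C
|q_surr| = (92.8 × 3.94) × 17.41 = 365.632 × 17.41 = 6366 J
n(KOH) = 6.87 / 56.11 = 0.1224 mol
Temperature rose, so q_rxn = −|q_surr| = -6.366 kJ
ΔH = q_rxn / n = -52.01 kJ/mol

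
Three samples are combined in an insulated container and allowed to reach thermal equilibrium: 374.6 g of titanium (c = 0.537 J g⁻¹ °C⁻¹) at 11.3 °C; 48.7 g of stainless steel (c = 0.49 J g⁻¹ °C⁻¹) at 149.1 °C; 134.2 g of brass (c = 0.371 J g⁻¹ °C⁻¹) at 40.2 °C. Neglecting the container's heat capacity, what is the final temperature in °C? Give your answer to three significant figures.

T_f = 28.5 °C

Σ mᵢcᵢ(T − Tᵢ) = 0  ⇒  T = Σ mᵢcᵢTᵢ / Σ mᵢcᵢ
Σ mᵢcᵢ = 374.6×0.537 + 48.7×0.49 + 134.2×0.371 = 274.8114
Σ mᵢcᵢTᵢ = 201.1602×11.3 + 23.863×149.1 + 49.7882×40.2 = 7832.6
T = 7832.6 / 274.8114 = 28.50 °C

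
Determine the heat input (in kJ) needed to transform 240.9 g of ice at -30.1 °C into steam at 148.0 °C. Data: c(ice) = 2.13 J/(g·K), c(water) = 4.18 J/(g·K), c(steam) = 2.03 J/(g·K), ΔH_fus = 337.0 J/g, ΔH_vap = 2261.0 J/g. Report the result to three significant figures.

q1 (heat ice -30.1→0.0 °C): 240.9 × 2.13 × 30.1 = 15445 J
q2 (melt at 0 °C): 240.9 × 337.0 = 81183 J
q3 (heat water 0.0→100.0 °C): 240.9 × 4.18 × 100.0 = 100696 J
q4 (vaporize at 100 °C): 240.9 × 2261.0 = 544675 J
q5 (heat steam 100.0→148.0 °C): 240.9 × 2.03 × 48.0 = 23473 J
Total: 15445 + 81183 + 100696 + 544675 + 23473 = 765472 J = 765 kJ

q = 765 kJ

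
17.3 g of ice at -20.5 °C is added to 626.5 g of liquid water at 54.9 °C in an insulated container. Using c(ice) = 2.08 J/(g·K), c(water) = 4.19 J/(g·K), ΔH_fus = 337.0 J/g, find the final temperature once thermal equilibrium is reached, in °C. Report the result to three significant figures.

Heat to bring ice to 0 °C and melt it: q₁ = 17.3×2.08×20.5 + 17.3×337.0 = 6567.8 J
Heat the water can supply cooling to 0 °C: 626.5×4.19×54.9 = 144114 J > q₁, so all ice melts.
Energy balance: 626.5×4.19×(54.9 − T) = 6567.8 + 17.3×4.19×(T − 0)
2625.035(54.9 − T) = 6567.8 + 72.487 T
144114 − 6567.8 = 2697.522 T
T = 137546.2 / 2697.522 = 50.99 °C

T_f = 51.0 °C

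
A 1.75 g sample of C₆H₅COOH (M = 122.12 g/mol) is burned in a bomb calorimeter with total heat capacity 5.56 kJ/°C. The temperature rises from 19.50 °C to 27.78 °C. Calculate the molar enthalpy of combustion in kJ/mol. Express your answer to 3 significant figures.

ΔT = 27.78 − 19.50 = 8.28 °C
q_cal = C_cal × ΔT = 5.56 × 8.28 = 46.0368 kJ
n = 1.75 / 122.12 = 0.01433 mol
q_rxn = −q_cal = -46.0368 kJ
ΔH = -46.0368 / 0.01433 = -3213 kJ/mol

ΔH = -3210 kJ/mol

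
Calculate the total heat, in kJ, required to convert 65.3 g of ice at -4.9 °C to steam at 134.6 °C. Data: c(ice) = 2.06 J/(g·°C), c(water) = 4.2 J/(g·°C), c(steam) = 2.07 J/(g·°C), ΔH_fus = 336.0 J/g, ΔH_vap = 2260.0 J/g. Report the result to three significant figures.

q1 (heat ice -4.9→0.0 °C): 65.3 × 2.06 × 4.9 = 659 J
q2 (melt at 0 °C): 65.3 × 336.0 = 21941 J
q3 (heat water 0.0→100.0 °C): 65.3 × 4.2 × 100.0 = 27426 J
q4 (vaporize at 100 °C): 65.3 × 2260.0 = 147578 J
q5 (heat steam 100.0→134.6 °C): 65.3 × 2.07 × 34.6 = 4677 J
Total: 659 + 21941 + 27426 + 147578 + 4677 = 202281 J = 202 kJ

q = 202 kJ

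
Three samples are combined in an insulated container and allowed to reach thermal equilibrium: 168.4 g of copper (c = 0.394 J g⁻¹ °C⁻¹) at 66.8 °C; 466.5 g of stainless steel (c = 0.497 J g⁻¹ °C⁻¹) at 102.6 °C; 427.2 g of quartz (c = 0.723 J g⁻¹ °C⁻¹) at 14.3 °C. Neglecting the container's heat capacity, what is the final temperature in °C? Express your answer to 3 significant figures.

Σ mᵢcᵢ(T − Tᵢ) = 0  ⇒  T = Σ mᵢcᵢTᵢ / Σ mᵢcᵢ
Σ mᵢcᵢ = 168.4×0.394 + 466.5×0.497 + 427.2×0.723 = 607.0657
Σ mᵢcᵢTᵢ = 66.3496×66.8 + 231.8505×102.6 + 308.8656×14.3 = 32637
T = 32637 / 607.0657 = 53.76 °C

T_f = 53.8 °C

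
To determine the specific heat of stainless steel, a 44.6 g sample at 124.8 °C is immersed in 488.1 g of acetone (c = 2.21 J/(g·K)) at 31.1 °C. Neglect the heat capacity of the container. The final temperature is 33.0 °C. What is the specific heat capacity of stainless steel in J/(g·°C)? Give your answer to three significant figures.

c = 0.501 J/(g·°C)

q_gained = (488.1 × 2.21) × (33.0 − 31.1) = 2050 J
q_lost = 44.6 × c × (124.8 − 33.0) = 4094.28 c
Set equal: c = 2050 / 4094.28 = 0.501 J/(g·°C)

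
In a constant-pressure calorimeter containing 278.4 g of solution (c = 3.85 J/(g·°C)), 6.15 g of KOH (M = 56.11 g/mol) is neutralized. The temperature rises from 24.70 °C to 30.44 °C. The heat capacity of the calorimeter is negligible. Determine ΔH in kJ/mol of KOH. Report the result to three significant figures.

|ΔT| = |30.44 − 24.70| = 5.74 °C
|q_surr| = (278.4 × 3.85) × 5.74 = 1071.84 × 5.74 = 6152 J
n(KOH) = 6.15 / 56.11 = 0.1096 mol
Temperature rose, so q_rxn = −|q_surr| = -6.152 kJ
ΔH = q_rxn / n = -56.13 kJ/mol

ΔH = -56.1 kJ/mol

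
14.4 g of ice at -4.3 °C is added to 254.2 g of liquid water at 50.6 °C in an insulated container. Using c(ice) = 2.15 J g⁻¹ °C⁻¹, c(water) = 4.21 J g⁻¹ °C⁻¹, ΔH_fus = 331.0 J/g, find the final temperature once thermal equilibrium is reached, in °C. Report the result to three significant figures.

Heat to bring ice to 0 °C and melt it: q₁ = 14.4×2.15×4.3 + 14.4×331.0 = 4899.5 J
Heat the water can supply cooling to 0 °C: 254.2×4.21×50.6 = 54151.2 J > q₁, so all ice melts.
Energy balance: 254.2×4.21×(50.6 − T) = 4899.5 + 14.4×4.21×(T − 0)
1070.182(50.6 − T) = 4899.5 + 60.624 T
54151.2 − 4899.5 = 1130.806 T
T = 49251.7 / 1130.806 = 43.55 °C

T_f = 43.6 °C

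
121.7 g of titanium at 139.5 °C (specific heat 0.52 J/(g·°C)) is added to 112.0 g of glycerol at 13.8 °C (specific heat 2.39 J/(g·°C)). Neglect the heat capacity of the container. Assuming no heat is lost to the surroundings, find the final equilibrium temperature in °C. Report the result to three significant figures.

T_f = 37.8 °C

Heat lost by titanium = heat gained by glycerol.
(121.7)(0.52)(139.5 − T) = (112.0)(2.39)(T − 13.8)
63.284 (139.5 − T) = 267.68 (T − 13.8)
8828.1 − 63.284 T = 267.68 T − 3694.0
12522.1 = 330.964 T
T = 37.84 °C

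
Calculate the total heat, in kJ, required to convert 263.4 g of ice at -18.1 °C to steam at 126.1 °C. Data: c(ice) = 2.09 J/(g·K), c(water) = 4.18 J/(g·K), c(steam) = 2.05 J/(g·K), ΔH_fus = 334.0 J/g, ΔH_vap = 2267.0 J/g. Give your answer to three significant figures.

q = 819 kJ

q1 (heat ice -18.1→0.0 °C): 263.4 × 2.09 × 18.1 = 9964 J
q2 (melt at 0 °C): 263.4 × 334.0 = 87976 J
q3 (heat water 0.0→100.0 °C): 263.4 × 4.18 × 100.0 = 110101 J
q4 (vaporize at 100 °C): 263.4 × 2267.0 = 597128 J
q5 (heat steam 100.0→126.1 °C): 263.4 × 2.05 × 26.1 = 14093 J
Total: 9964 + 87976 + 110101 + 597128 + 14093 = 819262 J = 819 kJ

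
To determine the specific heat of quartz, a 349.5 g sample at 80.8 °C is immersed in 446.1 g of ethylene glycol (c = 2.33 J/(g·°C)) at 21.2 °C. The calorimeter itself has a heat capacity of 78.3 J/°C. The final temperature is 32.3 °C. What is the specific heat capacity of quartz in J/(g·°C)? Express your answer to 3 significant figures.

q_gained = (446.1 × 2.33 + 78.3) × (32.3 − 21.2) = 12410 J
q_lost = 349.5 × c × (80.8 − 32.3) = 16950.75 c
Set equal: c = 12410 / 16950.75 = 0.732 J/(g·°C)

c = 0.732 J/(g·°C)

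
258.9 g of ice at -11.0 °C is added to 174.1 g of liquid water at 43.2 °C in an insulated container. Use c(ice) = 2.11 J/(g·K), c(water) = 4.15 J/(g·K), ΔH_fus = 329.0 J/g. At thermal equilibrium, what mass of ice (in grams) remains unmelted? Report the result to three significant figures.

Heat to warm all ice to 0 °C: 258.9×2.11×11.0 = 6009.1 J
Heat released by water cooling to 0 °C: 174.1×4.15×43.2 = 31213 J
31213 J < 6009.1 + 258.9×329.0 = 91187.2 J, so not all ice melts; final T = 0 °C.
Heat left for melting: 31213 − 6009.1 = 25203.9 J
Mass melted = 25203.9 / 329.0 = 76.61 g
Ice remaining = 258.9 − 76.61 = 182.29 g

m_ice remaining = 182 g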